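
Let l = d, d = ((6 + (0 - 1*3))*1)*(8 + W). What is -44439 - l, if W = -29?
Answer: -44376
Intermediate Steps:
d = -63 (d = ((6 + (0 - 1*3))*1)*(8 - 29) = ((6 + (0 - 3))*1)*(-21) = ((6 - 3)*1)*(-21) = (3*1)*(-21) = 3*(-21) = -63)
l = -63
-44439 - l = -44439 - 1*(-63) = -44439 + 63 = -44376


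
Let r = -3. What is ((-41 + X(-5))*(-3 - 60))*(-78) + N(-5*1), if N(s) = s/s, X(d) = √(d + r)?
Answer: -201473 + 9828*I*√2 ≈ -2.0147e+5 + 13899.0*I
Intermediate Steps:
X(d) = √(-3 + d) (X(d) = √(d - 3) = √(-3 + d))
N(s) = 1
((-41 + X(-5))*(-3 - 60))*(-78) + N(-5*1) = ((-41 + √(-3 - 5))*(-3 - 60))*(-78) + 1 = ((-41 + √(-8))*(-63))*(-78) + 1 = ((-41 + 2*I*√2)*(-63))*(-78) + 1 = (2583 - 126*I*√2)*(-78) + 1 = (-201474 + 9828*I*√2) + 1 = -201473 + 9828*I*√2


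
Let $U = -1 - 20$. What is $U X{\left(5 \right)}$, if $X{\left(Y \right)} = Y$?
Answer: $-105$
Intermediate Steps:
$U = -21$ ($U = -1 - 20 = -21$)
$U X{\left(5 \right)} = \left(-21\right) 5 = -105$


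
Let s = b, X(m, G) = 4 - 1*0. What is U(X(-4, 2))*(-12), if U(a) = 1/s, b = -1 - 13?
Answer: 6/7 ≈ 0.85714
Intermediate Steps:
X(m, G) = 4 (X(m, G) = 4 + 0 = 4)
b = -14
s = -14
U(a) = -1/14 (U(a) = 1/(-14) = -1/14)
U(X(-4, 2))*(-12) = -1/14*(-12) = 6/7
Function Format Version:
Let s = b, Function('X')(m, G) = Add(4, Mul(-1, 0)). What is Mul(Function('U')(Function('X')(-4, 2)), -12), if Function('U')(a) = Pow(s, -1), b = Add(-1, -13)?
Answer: Rational(6, 7) ≈ 0.85714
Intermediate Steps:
Function('X')(m, G) = 4 (Function('X')(m, G) = Add(4, 0) = 4)
b = -14
s = -14
Function('U')(a) = Rational(-1, 14) (Function('U')(a) = Pow(-14, -1) = Rational(-1, 14))
Mul(Function('U')(Function('X')(-4, 2)), -12) = Mul(Rational(-1, 14), -12) = Rational(6, 7)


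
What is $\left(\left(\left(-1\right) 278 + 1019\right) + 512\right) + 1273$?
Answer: $2526$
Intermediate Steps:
$\left(\left(\left(-1\right) 278 + 1019\right) + 512\right) + 1273 = \left(\left(-278 + 1019\right) + 512\right) + 1273 = \left(741 + 512\right) + 1273 = 1253 + 1273 = 2526$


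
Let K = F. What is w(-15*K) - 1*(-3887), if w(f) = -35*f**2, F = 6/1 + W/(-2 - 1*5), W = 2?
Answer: -1772791/7 ≈ -2.5326e+5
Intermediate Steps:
F = 40/7 (F = 6/1 + 2/(-2 - 1*5) = 6*1 + 2/(-2 - 5) = 6 + 2/(-7) = 6 + 2*(-1/7) = 6 - 2/7 = 40/7 ≈ 5.7143)
K = 40/7 ≈ 5.7143
w(-15*K) - 1*(-3887) = -35*(-15*40/7)**2 - 1*(-3887) = -35*(-600/7)**2 + 3887 = -35*360000/49 + 3887 = -1800000/7 + 3887 = -1772791/7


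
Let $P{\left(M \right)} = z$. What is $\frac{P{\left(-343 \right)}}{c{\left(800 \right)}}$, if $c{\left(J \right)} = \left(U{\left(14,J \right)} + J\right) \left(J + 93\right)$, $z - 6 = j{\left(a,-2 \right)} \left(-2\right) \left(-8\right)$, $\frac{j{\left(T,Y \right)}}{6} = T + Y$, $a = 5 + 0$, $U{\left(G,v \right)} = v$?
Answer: $\frac{147}{714400} \approx 0.00020577$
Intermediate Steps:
$a = 5$
$j{\left(T,Y \right)} = 6 T + 6 Y$ ($j{\left(T,Y \right)} = 6 \left(T + Y\right) = 6 T + 6 Y$)
$z = 294$ ($z = 6 + \left(6 \cdot 5 + 6 \left(-2\right)\right) \left(-2\right) \left(-8\right) = 6 + \left(30 - 12\right) \left(-2\right) \left(-8\right) = 6 + 18 \left(-2\right) \left(-8\right) = 6 - -288 = 6 + 288 = 294$)
$P{\left(M \right)} = 294$
$c{\left(J \right)} = 2 J \left(93 + J\right)$ ($c{\left(J \right)} = \left(J + J\right) \left(J + 93\right) = 2 J \left(93 + J\right)$)
$\frac{P{\left(-343 \right)}}{c{\left(800 \right)}} = \frac{294}{2 \cdot 800 \left(93 + 800\right)} = \frac{294}{2 \cdot 800 \cdot 893} = \frac{294}{1428800} = 294 \cdot \frac{1}{1428800} = \frac{147}{714400}$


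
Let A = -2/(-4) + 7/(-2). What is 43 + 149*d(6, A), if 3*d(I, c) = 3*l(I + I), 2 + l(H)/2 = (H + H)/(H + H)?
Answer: -255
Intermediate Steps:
l(H) = -2 (l(H) = -4 + 2*((H + H)/(H + H)) = -4 + 2*((2*H)/((2*H))) = -4 + 2*((2*H)*(1/(2*H))) = -4 + 2*1 = -4 + 2 = -2)
A = -3 (A = -2*(-¼) + 7*(-½) = ½ - 7/2 = -3)
d(I, c) = -2 (d(I, c) = (3*(-2))/3 = (⅓)*(-6) = -2)
43 + 149*d(6, A) = 43 + 149*(-2) = 43 - 298 = -255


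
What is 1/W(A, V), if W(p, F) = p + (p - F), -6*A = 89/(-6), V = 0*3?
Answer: 18/89 ≈ 0.20225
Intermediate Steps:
V = 0
A = 89/36 (A = -89/(6*(-6)) = -89*(-1)/(6*6) = -1/6*(-89/6) = 89/36 ≈ 2.4722)
W(p, F) = -F + 2*p
1/W(A, V) = 1/(-1*0 + 2*(89/36)) = 1/(0 + 89/18) = 1/(89/18) = 18/89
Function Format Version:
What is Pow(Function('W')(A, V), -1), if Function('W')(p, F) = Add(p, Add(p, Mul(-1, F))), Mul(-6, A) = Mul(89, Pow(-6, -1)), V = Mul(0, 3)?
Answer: Rational(18, 89) ≈ 0.20225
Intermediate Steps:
V = 0
A = Rational(89, 36) (A = Mul(Rational(-1, 6), Mul(89, Pow(-6, -1))) = Mul(Rational(-1, 6), Mul(89, Rational(-1, 6))) = Mul(Rational(-1, 6), Rational(-89, 6)) = Rational(89, 36) ≈ 2.4722)
Function('W')(p, F) = Add(Mul(-1, F), Mul(2, p))
Pow(Function('W')(A, V), -1) = Pow(Add(Mul(-1, 0), Mul(2, Rational(89, 36))), -1) = Pow(Add(0, Rational(89, 18)), -1) = Pow(Rational(89, 18), -1) = Rational(18, 89)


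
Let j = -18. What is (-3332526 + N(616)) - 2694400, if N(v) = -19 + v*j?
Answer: -6038033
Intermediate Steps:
N(v) = -19 - 18*v (N(v) = -19 + v*(-18) = -19 - 18*v)
(-3332526 + N(616)) - 2694400 = (-3332526 + (-19 - 18*616)) - 2694400 = (-3332526 + (-19 - 11088)) - 2694400 = (-3332526 - 11107) - 2694400 = -3343633 - 2694400 = -6038033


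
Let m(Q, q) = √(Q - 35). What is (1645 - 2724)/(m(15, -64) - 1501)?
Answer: 1619579/2253021 + 2158*I*√5/2253021 ≈ 0.71885 + 0.0021418*I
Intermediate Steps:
m(Q, q) = √(-35 + Q)
(1645 - 2724)/(m(15, -64) - 1501) = (1645 - 2724)/(√(-35 + 15) - 1501) = -1079/(√(-20) - 1501) = -1079/(2*I*√5 - 1501) = -1079/(-1501 + 2*I*√5)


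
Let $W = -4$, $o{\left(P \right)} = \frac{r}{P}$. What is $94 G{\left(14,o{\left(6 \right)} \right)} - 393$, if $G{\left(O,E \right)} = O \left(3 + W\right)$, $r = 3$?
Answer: $-1709$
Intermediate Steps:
$o{\left(P \right)} = \frac{3}{P}$
$G{\left(O,E \right)} = - O$ ($G{\left(O,E \right)} = O \left(3 - 4\right) = O \left(-1\right) = - O$)
$94 G{\left(14,o{\left(6 \right)} \right)} - 393 = 94 \left(\left(-1\right) 14\right) - 393 = 94 \left(-14\right) - 393 = -1316 - 393 = -1709$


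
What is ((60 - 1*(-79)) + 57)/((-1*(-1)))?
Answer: 196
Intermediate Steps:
((60 - 1*(-79)) + 57)/((-1*(-1))) = ((60 + 79) + 57)/1 = (139 + 57)*1 = 196*1 = 196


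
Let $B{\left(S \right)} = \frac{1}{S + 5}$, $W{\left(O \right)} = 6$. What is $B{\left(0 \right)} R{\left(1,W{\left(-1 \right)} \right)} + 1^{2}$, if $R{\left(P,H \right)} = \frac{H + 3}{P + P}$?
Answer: $\frac{19}{10} \approx 1.9$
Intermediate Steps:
$R{\left(P,H \right)} = \frac{3 + H}{2 P}$
$B{\left(S \right)} = \frac{1}{5 + S}$
$B{\left(0 \right)} R{\left(1,W{\left(-1 \right)} \right)} + 1^{2} = \frac{\frac{1}{2} \cdot 1^{-1} \left(3 + 6\right)}{5 + 0} + 1^{2} = \frac{\frac{1}{2} \cdot 1 \cdot 9}{5} + 1 = \frac{1}{5} \cdot \frac{9}{2} + 1 = \frac{9}{10} + 1 = \frac{19}{10}$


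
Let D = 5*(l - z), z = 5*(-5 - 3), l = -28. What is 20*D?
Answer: 1200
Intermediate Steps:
z = -40 (z = 5*(-8) = -40)
D = 60 (D = 5*(-28 - 1*(-40)) = 5*(-28 + 40) = 5*12 = 60)
20*D = 20*60 = 1200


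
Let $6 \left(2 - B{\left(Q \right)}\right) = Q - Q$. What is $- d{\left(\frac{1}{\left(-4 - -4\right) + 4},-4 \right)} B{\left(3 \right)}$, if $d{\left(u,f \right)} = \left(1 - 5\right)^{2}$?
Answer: $-32$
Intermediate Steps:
$d{\left(u,f \right)} = 16$ ($d{\left(u,f \right)} = \left(-4\right)^{2} = 16$)
$B{\left(Q \right)} = 2$ ($B{\left(Q \right)} = 2 - \frac{Q - Q}{6} = 2 - 0 = 2 + 0 = 2$)
$- d{\left(\frac{1}{\left(-4 - -4\right) + 4},-4 \right)} B{\left(3 \right)} = \left(-1\right) 16 \cdot 2 = \left(-16\right) 2 = -32$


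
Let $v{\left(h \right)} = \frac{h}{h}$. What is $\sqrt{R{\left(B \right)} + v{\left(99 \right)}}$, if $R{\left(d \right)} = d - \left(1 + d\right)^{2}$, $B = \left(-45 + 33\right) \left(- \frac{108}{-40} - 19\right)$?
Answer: $\frac{i \sqrt{961374}}{5} \approx 196.1 i$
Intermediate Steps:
$v{\left(h \right)} = 1$
$B = \frac{978}{5}$ ($B = - 12 \left(\left(-108\right) \left(- \frac{1}{40}\right) - 19\right) = - 12 \left(\frac{27}{10} - 19\right) = \left(-12\right) \left(- \frac{163}{10}\right) = \frac{978}{5} \approx 195.6$)
$\sqrt{R{\left(B \right)} + v{\left(99 \right)}} = \sqrt{\left(\frac{978}{5} - \left(1 + \frac{978}{5}\right)^{2}\right) + 1} = \sqrt{\left(\frac{978}{5} - \left(\frac{983}{5}\right)^{2}\right) + 1} = \sqrt{\left(\frac{978}{5} - \frac{966289}{25}\right) + 1} = \sqrt{- \frac{961399}{25} + 1} = \sqrt{- \frac{961374}{25}} = \frac{i \sqrt{961374}}{5}$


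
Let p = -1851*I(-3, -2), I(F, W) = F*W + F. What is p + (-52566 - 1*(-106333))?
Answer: 48214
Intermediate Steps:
I(F, W) = F + F*W
p = -5553 (p = -(-5553)*(1 - 2) = -(-5553)*(-1) = -1851*3 = -5553)
p + (-52566 - 1*(-106333)) = -5553 + (-52566 - 1*(-106333)) = -5553 + (-52566 + 106333) = -5553 + 53767 = 48214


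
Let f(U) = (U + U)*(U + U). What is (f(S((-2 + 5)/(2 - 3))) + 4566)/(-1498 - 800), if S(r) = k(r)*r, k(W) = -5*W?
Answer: -2111/383 ≈ -5.5117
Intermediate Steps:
S(r) = -5*r**2 (S(r) = (-5*r)*r = -5*r**2)
f(U) = 4*U**2 (f(U) = (2*U)*(2*U) = 4*U**2)
(f(S((-2 + 5)/(2 - 3))) + 4566)/(-1498 - 800) = (4*(-5*(-2 + 5)**2/(2 - 3)**2)**2 + 4566)/(-1498 - 800) = (4*(-5*(3/(-1))**2)**2 + 4566)/(-2298) = (4*(-5*(3*(-1))**2)**2 + 4566)*(-1/2298) = (4*(-5*(-3)**2)**2 + 4566)*(-1/2298) = (4*(-5*9)**2 + 4566)*(-1/2298) = (4*(-45)**2 + 4566)*(-1/2298) = (4*2025 + 4566)*(-1/2298) = (8100 + 4566)*(-1/2298) = 12666*(-1/2298) = -2111/383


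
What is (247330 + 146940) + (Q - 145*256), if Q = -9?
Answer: 357141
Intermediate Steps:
(247330 + 146940) + (Q - 145*256) = (247330 + 146940) + (-9 - 145*256) = 394270 + (-9 - 37120) = 394270 - 37129 = 357141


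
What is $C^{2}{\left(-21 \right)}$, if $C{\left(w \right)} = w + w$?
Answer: $1764$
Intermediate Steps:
$C{\left(w \right)} = 2 w$
$C^{2}{\left(-21 \right)} = \left(2 \left(-21\right)\right)^{2} = \left(-42\right)^{2} = 1764$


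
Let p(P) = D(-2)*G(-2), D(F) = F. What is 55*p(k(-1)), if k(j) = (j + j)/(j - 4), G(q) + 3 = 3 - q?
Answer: -220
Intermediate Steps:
G(q) = -q (G(q) = -3 + (3 - q) = -q)
k(j) = 2*j/(-4 + j) (k(j) = (2*j)/(-4 + j) = 2*j/(-4 + j))
p(P) = -4 (p(P) = -(-2)*(-2) = -2*2 = -4)
55*p(k(-1)) = 55*(-4) = -220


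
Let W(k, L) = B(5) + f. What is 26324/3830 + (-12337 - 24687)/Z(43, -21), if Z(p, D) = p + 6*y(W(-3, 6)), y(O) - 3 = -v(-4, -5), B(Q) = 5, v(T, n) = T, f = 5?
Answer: -13956438/32555 ≈ -428.70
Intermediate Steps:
W(k, L) = 10 (W(k, L) = 5 + 5 = 10)
y(O) = 7 (y(O) = 3 - 1*(-4) = 3 + 4 = 7)
Z(p, D) = 42 + p (Z(p, D) = p + 6*7 = p + 42 = 42 + p)
26324/3830 + (-12337 - 24687)/Z(43, -21) = 26324/3830 + (-12337 - 24687)/(42 + 43) = 26324*(1/3830) - 37024/85 = 13162/1915 - 37024*1/85 = 13162/1915 - 37024/85 = -13956438/32555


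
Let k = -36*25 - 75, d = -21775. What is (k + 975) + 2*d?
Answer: -43550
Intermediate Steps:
k = -975 (k = -900 - 75 = -975)
(k + 975) + 2*d = (-975 + 975) + 2*(-21775) = 0 - 43550 = -43550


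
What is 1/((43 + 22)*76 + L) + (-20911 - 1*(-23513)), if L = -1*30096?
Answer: 65455911/25156 ≈ 2602.0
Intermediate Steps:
L = -30096
1/((43 + 22)*76 + L) + (-20911 - 1*(-23513)) = 1/((43 + 22)*76 - 30096) + (-20911 - 1*(-23513)) = 1/(65*76 - 30096) + (-20911 + 23513) = 1/(4940 - 30096) + 2602 = 1/(-25156) + 2602 = -1/25156 + 2602 = 65455911/25156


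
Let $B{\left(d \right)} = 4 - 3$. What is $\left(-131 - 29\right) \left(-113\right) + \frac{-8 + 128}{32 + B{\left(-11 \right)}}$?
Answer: $\frac{198920}{11} \approx 18084.0$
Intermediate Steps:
$B{\left(d \right)} = 1$
$\left(-131 - 29\right) \left(-113\right) + \frac{-8 + 128}{32 + B{\left(-11 \right)}} = \left(-131 - 29\right) \left(-113\right) + \frac{-8 + 128}{32 + 1} = \left(-131 - 29\right) \left(-113\right) + \frac{120}{33} = \left(-160\right) \left(-113\right) + 120 \cdot \frac{1}{33} = 18080 + \frac{40}{11} = \frac{198920}{11}$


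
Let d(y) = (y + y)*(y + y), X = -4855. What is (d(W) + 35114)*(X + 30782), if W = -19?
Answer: 947839266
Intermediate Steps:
d(y) = 4*y**2 (d(y) = (2*y)*(2*y) = 4*y**2)
(d(W) + 35114)*(X + 30782) = (4*(-19)**2 + 35114)*(-4855 + 30782) = (4*361 + 35114)*25927 = (1444 + 35114)*25927 = 36558*25927 = 947839266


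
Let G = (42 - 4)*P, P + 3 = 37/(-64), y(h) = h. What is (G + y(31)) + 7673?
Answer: 242177/32 ≈ 7568.0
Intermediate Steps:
P = -229/64 (P = -3 + 37/(-64) = -3 + 37*(-1/64) = -3 - 37/64 = -229/64 ≈ -3.5781)
G = -4351/32 (G = (42 - 4)*(-229/64) = 38*(-229/64) = -4351/32 ≈ -135.97)
(G + y(31)) + 7673 = (-4351/32 + 31) + 7673 = -3359/32 + 7673 = 242177/32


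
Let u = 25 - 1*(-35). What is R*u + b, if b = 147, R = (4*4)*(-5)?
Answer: -4653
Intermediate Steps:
R = -80 (R = 16*(-5) = -80)
u = 60 (u = 25 + 35 = 60)
R*u + b = -80*60 + 147 = -4800 + 147 = -4653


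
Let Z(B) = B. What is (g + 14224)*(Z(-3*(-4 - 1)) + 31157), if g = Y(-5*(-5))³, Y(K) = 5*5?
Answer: 930453028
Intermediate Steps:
Y(K) = 25
g = 15625 (g = 25³ = 15625)
(g + 14224)*(Z(-3*(-4 - 1)) + 31157) = (15625 + 14224)*(-3*(-4 - 1) + 31157) = 29849*(-3*(-5) + 31157) = 29849*(15 + 31157) = 29849*31172 = 930453028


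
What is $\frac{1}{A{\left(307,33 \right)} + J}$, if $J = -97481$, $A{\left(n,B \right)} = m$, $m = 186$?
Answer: $- \frac{1}{97295} \approx -1.0278 \cdot 10^{-5}$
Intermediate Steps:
$A{\left(n,B \right)} = 186$
$\frac{1}{A{\left(307,33 \right)} + J} = \frac{1}{186 - 97481} = \frac{1}{-97295} = - \frac{1}{97295}$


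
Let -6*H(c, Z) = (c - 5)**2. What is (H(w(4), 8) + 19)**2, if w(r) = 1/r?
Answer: 2140369/9216 ≈ 232.24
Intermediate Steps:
H(c, Z) = -(-5 + c)**2/6 (H(c, Z) = -(c - 5)**2/6 = -(-5 + c)**2/6)
(H(w(4), 8) + 19)**2 = (-(-5 + 1/4)**2/6 + 19)**2 = (-(-19/4)**2/6 + 19)**2 = (-1/6*361/16 + 19)**2 = (-361/96 + 19)**2 = (1463/96)**2 = 2140369/9216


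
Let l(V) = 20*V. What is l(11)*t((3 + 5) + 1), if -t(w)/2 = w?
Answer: -3960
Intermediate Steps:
t(w) = -2*w
l(11)*t((3 + 5) + 1) = (20*11)*(-2*((3 + 5) + 1)) = 220*(-2*(8 + 1)) = 220*(-2*9) = 220*(-18) = -3960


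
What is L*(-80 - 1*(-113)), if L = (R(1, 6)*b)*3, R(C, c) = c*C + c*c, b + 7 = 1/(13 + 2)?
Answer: -144144/5 ≈ -28829.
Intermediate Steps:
b = -104/15 (b = -7 + 1/(13 + 2) = -7 + 1/15 = -104/15 ≈ -6.9333)
R(C, c) = c**2 + C*c (R(C, c) = C*c + c**2 = c**2 + C*c)
L = -4368/5 (L = ((6*(1 + 6))*(-104/15))*3 = ((6*7)*(-104/15))*3 = (42*(-104/15))*3 = -1456/5*3 = -4368/5 ≈ -873.60)
L*(-80 - 1*(-113)) = -4368*(-80 - 1*(-113))/5 = -4368*(-80 + 113)/5 = -4368/5*33 = -144144/5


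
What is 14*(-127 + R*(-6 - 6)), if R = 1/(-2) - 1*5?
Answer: -854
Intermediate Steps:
R = -11/2 (R = -1/2 - 5 = -11/2 ≈ -5.5000)
14*(-127 + R*(-6 - 6)) = 14*(-127 - 11*(-6 - 6)/2) = 14*(-127 - 11/2*(-12)) = 14*(-127 + 66) = 14*(-61) = -854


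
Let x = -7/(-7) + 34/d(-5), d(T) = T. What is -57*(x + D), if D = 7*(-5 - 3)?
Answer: 17613/5 ≈ 3522.6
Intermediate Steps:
D = -56 (D = 7*(-8) = -56)
x = -29/5 (x = -7/(-7) + 34/(-5) = -7*(-⅐) + 34*(-⅕) = 1 - 34/5 = -29/5 ≈ -5.8000)
-57*(x + D) = -57*(-29/5 - 56) = -57*(-309/5) = 17613/5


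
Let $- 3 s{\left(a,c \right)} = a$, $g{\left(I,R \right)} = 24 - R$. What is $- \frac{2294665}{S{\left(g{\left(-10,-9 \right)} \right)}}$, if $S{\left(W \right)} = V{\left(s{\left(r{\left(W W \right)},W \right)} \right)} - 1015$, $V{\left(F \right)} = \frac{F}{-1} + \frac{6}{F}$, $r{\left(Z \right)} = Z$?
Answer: $\frac{277654465}{78894} \approx 3519.3$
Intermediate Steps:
$s{\left(a,c \right)} = - \frac{a}{3}$
$V{\left(F \right)} = - F + \frac{6}{F}$ ($V{\left(F \right)} = F \left(-1\right) + \frac{6}{F} = - F + \frac{6}{F}$)
$S{\left(W \right)} = -1015 - \frac{18}{W^{2}} + \frac{W^{2}}{3}$ ($S{\left(W \right)} = \left(- \frac{\left(-1\right) W W}{3} + \frac{6}{\left(- \frac{1}{3}\right) W W}\right) - 1015 = \left(- \frac{\left(-1\right) W^{2}}{3} + \frac{6}{\left(- \frac{1}{3}\right) W^{2}}\right) - 1015 = \left(\frac{W^{2}}{3} + 6 \left(- \frac{3}{W^{2}}\right)\right) - 1015 = \left(\frac{W^{2}}{3} - \frac{18}{W^{2}}\right) - 1015 = \left(- \frac{18}{W^{2}} + \frac{W^{2}}{3}\right) - 1015 = -1015 - \frac{18}{W^{2}} + \frac{W^{2}}{3}$)
$- \frac{2294665}{S{\left(g{\left(-10,-9 \right)} \right)}} = - \frac{2294665}{-1015 - \frac{18}{\left(24 - -9\right)^{2}} + \frac{\left(24 - -9\right)^{2}}{3}} = - \frac{2294665}{-1015 - \frac{18}{\left(24 + 9\right)^{2}} + \frac{\left(24 + 9\right)^{2}}{3}} = - \frac{2294665}{-1015 - \frac{18}{1089} + \frac{33^{2}}{3}} = - \frac{2294665}{-1015 - \frac{2}{121} + \frac{1}{3} \cdot 1089} = - \frac{2294665}{-1015 - \frac{2}{121} + 363} = - \frac{2294665}{- \frac{78894}{121}} = \left(-2294665\right) \left(- \frac{121}{78894}\right) = \frac{277654465}{78894}$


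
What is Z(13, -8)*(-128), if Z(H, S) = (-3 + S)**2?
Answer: -15488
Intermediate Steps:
Z(13, -8)*(-128) = (-3 - 8)**2*(-128) = (-11)**2*(-128) = 121*(-128) = -15488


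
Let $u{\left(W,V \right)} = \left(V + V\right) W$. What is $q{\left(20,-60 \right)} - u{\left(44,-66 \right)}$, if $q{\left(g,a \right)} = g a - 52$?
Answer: $4556$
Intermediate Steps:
$u{\left(W,V \right)} = 2 V W$
$q{\left(g,a \right)} = -52 + a g$ ($q{\left(g,a \right)} = a g - 52 = -52 + a g$)
$q{\left(20,-60 \right)} - u{\left(44,-66 \right)} = \left(-52 - 1200\right) - 2 \left(-66\right) 44 = \left(-52 - 1200\right) - -5808 = -1252 + 5808 = 4556$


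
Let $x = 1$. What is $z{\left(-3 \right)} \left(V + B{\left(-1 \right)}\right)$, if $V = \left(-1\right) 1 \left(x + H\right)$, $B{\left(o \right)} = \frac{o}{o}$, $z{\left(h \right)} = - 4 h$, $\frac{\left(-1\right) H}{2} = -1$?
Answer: $-24$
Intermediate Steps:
$H = 2$ ($H = \left(-2\right) \left(-1\right) = 2$)
$B{\left(o \right)} = 1$
$V = -3$ ($V = \left(-1\right) 1 \left(1 + 2\right) = \left(-1\right) 3 = -3$)
$z{\left(-3 \right)} \left(V + B{\left(-1 \right)}\right) = \left(-4\right) \left(-3\right) \left(-3 + 1\right) = 12 \left(-2\right) = -24$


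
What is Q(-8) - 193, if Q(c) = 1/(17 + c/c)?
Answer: -3473/18 ≈ -192.94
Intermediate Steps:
Q(c) = 1/18 (Q(c) = 1/(17 + 1) = 1/18)
Q(-8) - 193 = 1/18 - 193 = -3473/18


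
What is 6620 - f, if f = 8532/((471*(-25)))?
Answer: 25986344/3925 ≈ 6620.7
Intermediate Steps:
f = -2844/3925 (f = 8532/(-11775) = 8532*(-1/11775) = -2844/3925 ≈ -0.72459)
6620 - f = 6620 - 1*(-2844/3925) = 6620 + 2844/3925 = 25986344/3925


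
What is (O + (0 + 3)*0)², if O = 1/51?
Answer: 1/2601 ≈ 0.00038447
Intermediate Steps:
O = 1/51 ≈ 0.019608
(O + (0 + 3)*0)² = (1/51 + (0 + 3)*0)² = (1/51 + 3*0)² = (1/51 + 0)² = (1/51)² = 1/2601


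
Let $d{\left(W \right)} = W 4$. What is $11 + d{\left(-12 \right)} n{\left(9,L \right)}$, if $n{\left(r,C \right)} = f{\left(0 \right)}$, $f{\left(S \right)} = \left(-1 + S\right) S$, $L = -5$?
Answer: $11$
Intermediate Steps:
$d{\left(W \right)} = 4 W$
$f{\left(S \right)} = S \left(-1 + S\right)$
$n{\left(r,C \right)} = 0$ ($n{\left(r,C \right)} = 0 \left(-1 + 0\right) = 0 \left(-1\right) = 0$)
$11 + d{\left(-12 \right)} n{\left(9,L \right)} = 11 + 4 \left(-12\right) 0 = 11 - 0 = 11 + 0 = 11$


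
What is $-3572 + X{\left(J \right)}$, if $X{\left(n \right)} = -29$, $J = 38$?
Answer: $-3601$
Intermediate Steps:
$-3572 + X{\left(J \right)} = -3572 - 29 = -3601$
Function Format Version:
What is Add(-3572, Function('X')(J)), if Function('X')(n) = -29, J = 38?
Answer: -3601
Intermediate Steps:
Add(-3572, Function('X')(J)) = Add(-3572, -29) = -3601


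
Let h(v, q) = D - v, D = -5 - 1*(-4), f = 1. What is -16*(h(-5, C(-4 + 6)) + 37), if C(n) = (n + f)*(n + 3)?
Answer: -656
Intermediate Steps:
D = -1 (D = -5 + 4 = -1)
C(n) = (1 + n)*(3 + n) (C(n) = (n + 1)*(n + 3) = (1 + n)*(3 + n))
h(v, q) = -1 - v
-16*(h(-5, C(-4 + 6)) + 37) = -16*((-1 - 1*(-5)) + 37) = -16*((-1 + 5) + 37) = -16*(4 + 37) = -16*41 = -656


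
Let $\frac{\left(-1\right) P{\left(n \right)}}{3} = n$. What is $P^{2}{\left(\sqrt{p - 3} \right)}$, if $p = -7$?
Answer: $-90$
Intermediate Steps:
$P{\left(n \right)} = - 3 n$
$P^{2}{\left(\sqrt{p - 3} \right)} = \left(- 3 \sqrt{-7 - 3}\right)^{2} = \left(- 3 \sqrt{-10}\right)^{2} = \left(- 3 i \sqrt{10}\right)^{2} = -90$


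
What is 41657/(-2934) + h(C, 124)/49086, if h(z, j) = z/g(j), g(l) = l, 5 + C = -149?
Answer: -7043128169/496063116 ≈ -14.198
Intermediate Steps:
C = -154 (C = -5 - 149 = -154)
h(z, j) = z/j
41657/(-2934) + h(C, 124)/49086 = 41657/(-2934) - 154/124/49086 = 41657*(-1/2934) - 154*1/124*(1/49086) = -41657/2934 - 77/62*1/49086 = -41657/2934 - 77/3043332 = -7043128169/496063116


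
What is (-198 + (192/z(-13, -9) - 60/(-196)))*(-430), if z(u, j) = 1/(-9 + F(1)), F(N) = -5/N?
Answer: 60801570/49 ≈ 1.2408e+6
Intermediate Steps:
z(u, j) = -1/14 (z(u, j) = 1/(-9 - 5/1) = 1/(-9 - 5*1) = 1/(-9 - 5) = 1/(-14) = -1/14)
(-198 + (192/z(-13, -9) - 60/(-196)))*(-430) = (-198 + (192/(-1/14) - 60/(-196)))*(-430) = (-198 + (192*(-14) - 60*(-1/196)))*(-430) = (-198 + (-2688 + 15/49))*(-430) = (-198 - 131697/49)*(-430) = -141399/49*(-430) = 60801570/49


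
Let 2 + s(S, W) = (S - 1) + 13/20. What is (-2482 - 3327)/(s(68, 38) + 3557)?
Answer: -116180/72453 ≈ -1.6035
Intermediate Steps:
s(S, W) = -47/20 + S (s(S, W) = -2 + ((S - 1) + 13/20) = -2 + ((-1 + S) + 13*(1/20)) = -2 + ((-1 + S) + 13/20) = -2 + (-7/20 + S) = -47/20 + S)
(-2482 - 3327)/(s(68, 38) + 3557) = (-2482 - 3327)/((-47/20 + 68) + 3557) = -5809/(1313/20 + 3557) = -5809/72453/20 = -5809*20/72453 = -116180/72453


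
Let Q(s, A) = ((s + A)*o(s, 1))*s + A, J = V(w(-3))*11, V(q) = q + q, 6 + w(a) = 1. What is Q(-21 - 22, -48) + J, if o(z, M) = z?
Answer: -168417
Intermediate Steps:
w(a) = -5 (w(a) = -6 + 1 = -5)
V(q) = 2*q
J = -110 (J = (2*(-5))*11 = -10*11 = -110)
Q(s, A) = A + s²*(A + s) (Q(s, A) = ((s + A)*s)*s + A = ((A + s)*s)*s + A = (s*(A + s))*s + A = s²*(A + s) + A = A + s²*(A + s))
Q(-21 - 22, -48) + J = (-48 + (-21 - 22)³ - 48*(-21 - 22)²) - 110 = (-48 + (-43)³ - 48*(-43)²) - 110 = (-48 - 79507 - 48*1849) - 110 = (-48 - 79507 - 88752) - 110 = -168307 - 110 = -168417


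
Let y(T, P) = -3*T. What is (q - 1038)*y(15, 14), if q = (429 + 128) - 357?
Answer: 37710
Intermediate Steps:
q = 200 (q = 557 - 357 = 200)
(q - 1038)*y(15, 14) = (200 - 1038)*(-3*15) = -838*(-45) = 37710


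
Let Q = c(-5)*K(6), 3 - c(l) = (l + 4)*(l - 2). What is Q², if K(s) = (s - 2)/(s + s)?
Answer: 16/9 ≈ 1.7778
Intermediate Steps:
K(s) = (-2 + s)/(2*s) (K(s) = (-2 + s)/((2*s)) = (-2 + s)*(1/(2*s)) = (-2 + s)/(2*s))
c(l) = 3 - (-2 + l)*(4 + l) (c(l) = 3 - (l + 4)*(l - 2) = 3 - (4 + l)*(-2 + l) = 3 - (-2 + l)*(4 + l))
Q = -4/3 (Q = (11 - 1*(-5)² - 2*(-5))*((½)*(-2 + 6)/6) = (11 - 1*25 + 10)*((½)*(⅙)*4) = (11 - 25 + 10)*(⅓) = -4*⅓ = -4/3 ≈ -1.3333)
Q² = (-4/3)² = 16/9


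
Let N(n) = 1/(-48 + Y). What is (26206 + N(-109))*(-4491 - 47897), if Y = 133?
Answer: -116694846268/85 ≈ -1.3729e+9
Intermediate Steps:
N(n) = 1/85 (N(n) = 1/(-48 + 133) = 1/85)
(26206 + N(-109))*(-4491 - 47897) = (26206 + 1/85)*(-4491 - 47897) = (2227511/85)*(-52388) = -116694846268/85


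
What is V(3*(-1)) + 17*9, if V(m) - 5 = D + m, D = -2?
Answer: 153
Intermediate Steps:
V(m) = 3 + m (V(m) = 5 + (-2 + m) = 3 + m)
V(3*(-1)) + 17*9 = (3 + 3*(-1)) + 17*9 = (3 - 3) + 153 = 0 + 153 = 153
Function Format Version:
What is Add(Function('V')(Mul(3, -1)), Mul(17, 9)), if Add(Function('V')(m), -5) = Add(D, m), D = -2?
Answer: 153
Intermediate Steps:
Function('V')(m) = Add(3, m) (Function('V')(m) = Add(5, Add(-2, m)) = Add(3, m))
Add(Function('V')(Mul(3, -1)), Mul(17, 9)) = Add(Add(3, Mul(3, -1)), Mul(17, 9)) = Add(Add(3, -3), 153) = Add(0, 153) = 153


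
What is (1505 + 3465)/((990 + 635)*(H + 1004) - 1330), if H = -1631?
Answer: -994/204041 ≈ -0.0048716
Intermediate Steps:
(1505 + 3465)/((990 + 635)*(H + 1004) - 1330) = (1505 + 3465)/((990 + 635)*(-1631 + 1004) - 1330) = 4970/(1625*(-627) - 1330) = 4970/(-1018875 - 1330) = 4970/(-1020205) = 4970*(-1/1020205) = -994/204041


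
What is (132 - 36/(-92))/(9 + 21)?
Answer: 203/46 ≈ 4.4130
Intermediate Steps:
(132 - 36/(-92))/(9 + 21) = (132 - 36*(-1/92))/30 = (132 + 9/23)*(1/30) = (3045/23)*(1/30) = 203/46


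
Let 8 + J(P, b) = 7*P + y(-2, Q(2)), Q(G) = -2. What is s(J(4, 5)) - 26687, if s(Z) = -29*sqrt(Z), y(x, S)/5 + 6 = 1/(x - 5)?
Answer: -26687 - 145*I*sqrt(21)/7 ≈ -26687.0 - 94.925*I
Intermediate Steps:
y(x, S) = -30 + 5/(-5 + x) (y(x, S) = -30 + 5/(x - 5) = -30 + 5/(-5 + x))
J(P, b) = -271/7 + 7*P (J(P, b) = -8 + (7*P + 5*(31 - 6*(-2))/(-5 - 2)) = -8 + (7*P + 5*(31 + 12)/(-7)) = -8 + (7*P + 5*(-1/7)*43) = -8 + (7*P - 215/7) = -8 + (-215/7 + 7*P) = -271/7 + 7*P)
s(J(4, 5)) - 26687 = -29*sqrt(-271/7 + 7*4) - 26687 = -29*sqrt(-271/7 + 28) - 26687 = -145*I*sqrt(21)/7 - 26687 = -26687 - 145*I*sqrt(21)/7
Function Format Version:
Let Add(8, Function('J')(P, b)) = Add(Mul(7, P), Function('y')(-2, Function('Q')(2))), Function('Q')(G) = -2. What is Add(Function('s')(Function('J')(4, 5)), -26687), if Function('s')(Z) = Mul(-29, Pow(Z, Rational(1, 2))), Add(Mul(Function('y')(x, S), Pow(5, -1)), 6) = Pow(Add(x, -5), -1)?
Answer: Add(-26687, Mul(Rational(-145, 7), I, Pow(21, Rational(1, 2)))) ≈ Add(-26687., Mul(-94.925, I))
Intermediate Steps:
Function('y')(x, S) = Add(-30, Mul(5, Pow(Add(-5, x), -1))) (Function('y')(x, S) = Add(-30, Mul(5, Pow(Add(x, -5), -1))) = Add(-30, Mul(5, Pow(Add(-5, x), -1))))
Function('J')(P, b) = Add(Rational(-271, 7), Mul(7, P)) (Function('J')(P, b) = Add(-8, Add(Mul(7, P), Mul(5, Pow(Add(-5, -2), -1), Add(31, Mul(-6, -2))))) = Add(-8, Add(Mul(7, P), Mul(5, Pow(-7, -1), Add(31, 12)))) = Add(-8, Add(Mul(7, P), Mul(5, Rational(-1, 7), 43))) = Add(-8, Add(Mul(7, P), Rational(-215, 7))) = Add(-8, Add(Rational(-215, 7), Mul(7, P))) = Add(Rational(-271, 7), Mul(7, P)))
Add(Function('s')(Function('J')(4, 5)), -26687) = Add(Mul(-29, Pow(Add(Rational(-271, 7), Mul(7, 4)), Rational(1, 2))), -26687) = Add(Mul(-29, Pow(Add(Rational(-271, 7), 28), Rational(1, 2))), -26687) = Add(Mul(-29, Pow(Rational(-75, 7), Rational(1, 2))), -26687) = Add(Mul(-29, Mul(Rational(5, 7), I, Pow(21, Rational(1, 2)))), -26687) = Add(Mul(Rational(-145, 7), I, Pow(21, Rational(1, 2))), -26687) = Add(-26687, Mul(Rational(-145, 7), I, Pow(21, Rational(1, 2))))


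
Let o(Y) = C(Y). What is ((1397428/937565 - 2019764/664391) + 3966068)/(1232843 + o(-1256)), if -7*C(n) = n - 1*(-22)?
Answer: 823500484290766636/256019910812873025 ≈ 3.2165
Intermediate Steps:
C(n) = -22/7 - n/7 (C(n) = -(n - 1*(-22))/7 = -(n + 22)/7 = -(22 + n)/7 = -22/7 - n/7)
o(Y) = -22/7 - Y/7
((1397428/937565 - 2019764/664391) + 3966068)/(1232843 + o(-1256)) = ((1397428/937565 - 2019764/664391) + 3966068)/(1232843 + (-22/7 - 1/7*(-1256))) = ((1397428*(1/937565) - 2019764*1/664391) + 3966068)/(1232843 + (-22/7 + 1256/7)) = ((1397428/937565 - 2019764/664391) + 3966068)/(1232843 + 1234/7) = (-965221448312/622909747915 + 3966068)/(8631135/7) = (2470501452872299908/622909747915)*(7/8631135) = 823500484290766636/256019910812873025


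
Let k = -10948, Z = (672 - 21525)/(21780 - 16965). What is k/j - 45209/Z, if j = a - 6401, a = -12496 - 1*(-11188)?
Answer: 186481523351/17861753 ≈ 10440.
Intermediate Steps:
a = -1308 (a = -12496 + 11188 = -1308)
Z = -2317/535 (Z = -20853/4815 = -20853*1/4815 = -2317/535 ≈ -4.3308)
j = -7709 (j = -1308 - 6401 = -7709)
k/j - 45209/Z = -10948/(-7709) - 45209/(-2317/535) = -10948*(-1/7709) - 45209*(-535/2317) = 10948/7709 + 24186815/2317 = 186481523351/17861753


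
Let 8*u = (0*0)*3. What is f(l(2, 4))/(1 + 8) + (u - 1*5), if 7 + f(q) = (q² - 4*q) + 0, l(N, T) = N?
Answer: -56/9 ≈ -6.2222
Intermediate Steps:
f(q) = -7 + q² - 4*q (f(q) = -7 + ((q² - 4*q) + 0) = -7 + (q² - 4*q) = -7 + q² - 4*q)
u = 0 (u = ((0*0)*3)/8 = (0*3)/8 = (⅛)*0 = 0)
f(l(2, 4))/(1 + 8) + (u - 1*5) = (-7 + 2² - 4*2)/(1 + 8) + (0 - 1*5) = (-7 + 4 - 8)/9 + (0 - 5) = (⅑)*(-11) - 5 = -11/9 - 5 = -56/9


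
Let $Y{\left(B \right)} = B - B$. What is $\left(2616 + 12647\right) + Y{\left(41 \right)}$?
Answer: $15263$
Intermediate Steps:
$Y{\left(B \right)} = 0$
$\left(2616 + 12647\right) + Y{\left(41 \right)} = \left(2616 + 12647\right) + 0 = 15263 + 0 = 15263$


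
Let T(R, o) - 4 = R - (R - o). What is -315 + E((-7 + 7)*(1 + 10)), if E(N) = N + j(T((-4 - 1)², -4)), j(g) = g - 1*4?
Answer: -319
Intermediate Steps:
T(R, o) = 4 + o (T(R, o) = 4 + (R - (R - o)) = 4 + (R + (o - R)) = 4 + o)
j(g) = -4 + g (j(g) = g - 4 = -4 + g)
E(N) = -4 + N (E(N) = N + (-4 + (4 - 4)) = N + (-4 + 0) = N - 4 = -4 + N)
-315 + E((-7 + 7)*(1 + 10)) = -315 + (-4 + (-7 + 7)*(1 + 10)) = -315 + (-4 + 0*11) = -315 + (-4 + 0) = -315 - 4 = -319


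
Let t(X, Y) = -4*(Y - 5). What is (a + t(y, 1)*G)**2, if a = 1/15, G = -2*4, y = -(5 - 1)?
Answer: 3682561/225 ≈ 16367.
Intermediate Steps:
y = -4 (y = -1*4 = -4)
G = -8
t(X, Y) = 20 - 4*Y (t(X, Y) = -4*(-5 + Y) = 20 - 4*Y)
a = 1/15 (a = 1*(1/15) = 1/15 ≈ 0.066667)
(a + t(y, 1)*G)**2 = (1/15 + (20 - 4*1)*(-8))**2 = (1/15 + (20 - 4)*(-8))**2 = (1/15 + 16*(-8))**2 = (1/15 - 128)**2 = (-1919/15)**2 = 3682561/225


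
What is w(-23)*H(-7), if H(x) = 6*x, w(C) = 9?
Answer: -378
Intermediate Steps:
w(-23)*H(-7) = 9*(6*(-7)) = 9*(-42) = -378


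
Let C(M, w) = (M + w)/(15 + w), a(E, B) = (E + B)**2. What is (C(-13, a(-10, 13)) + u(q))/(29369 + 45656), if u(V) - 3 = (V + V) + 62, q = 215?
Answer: 2969/450150 ≈ 0.0065956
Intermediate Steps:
u(V) = 65 + 2*V (u(V) = 3 + ((V + V) + 62) = 3 + (2*V + 62) = 3 + (62 + 2*V) = 65 + 2*V)
a(E, B) = (B + E)**2
C(M, w) = (M + w)/(15 + w)
(C(-13, a(-10, 13)) + u(q))/(29369 + 45656) = ((-13 + (13 - 10)**2)/(15 + (13 - 10)**2) + (65 + 2*215))/(29369 + 45656) = ((-13 + 3**2)/(15 + 3**2) + (65 + 430))/75025 = ((-13 + 9)/(15 + 9) + 495)*(1/75025) = (-4/24 + 495)*(1/75025) = ((1/24)*(-4) + 495)*(1/75025) = (-1/6 + 495)*(1/75025) = (2969/6)*(1/75025) = 2969/450150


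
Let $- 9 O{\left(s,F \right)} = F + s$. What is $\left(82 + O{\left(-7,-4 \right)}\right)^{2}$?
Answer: $\frac{561001}{81} \approx 6925.9$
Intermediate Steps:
$O{\left(s,F \right)} = - \frac{F}{9} - \frac{s}{9}$ ($O{\left(s,F \right)} = - \frac{F + s}{9} = - \frac{F}{9} - \frac{s}{9}$)
$\left(82 + O{\left(-7,-4 \right)}\right)^{2} = \left(82 - - \frac{11}{9}\right)^{2} = \left(82 + \left(\frac{4}{9} + \frac{7}{9}\right)\right)^{2} = \left(82 + \frac{11}{9}\right)^{2} = \left(\frac{749}{9}\right)^{2} = \frac{561001}{81}$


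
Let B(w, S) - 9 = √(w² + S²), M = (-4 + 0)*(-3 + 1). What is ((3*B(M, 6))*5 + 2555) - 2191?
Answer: 649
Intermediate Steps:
M = 8 (M = -4*(-2) = 8)
B(w, S) = 9 + √(S² + w²) (B(w, S) = 9 + √(w² + S²) = 9 + √(S² + w²))
((3*B(M, 6))*5 + 2555) - 2191 = ((3*(9 + √(6² + 8²)))*5 + 2555) - 2191 = ((3*(9 + √(36 + 64)))*5 + 2555) - 2191 = ((3*(9 + √100))*5 + 2555) - 2191 = ((3*(9 + 10))*5 + 2555) - 2191 = ((3*19)*5 + 2555) - 2191 = (57*5 + 2555) - 2191 = (285 + 2555) - 2191 = 2840 - 2191 = 649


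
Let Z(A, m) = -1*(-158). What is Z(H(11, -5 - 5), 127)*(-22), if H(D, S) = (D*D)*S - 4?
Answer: -3476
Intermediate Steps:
H(D, S) = -4 + S*D² (H(D, S) = D²*S - 4 = S*D² - 4 = -4 + S*D²)
Z(A, m) = 158
Z(H(11, -5 - 5), 127)*(-22) = 158*(-22) = -3476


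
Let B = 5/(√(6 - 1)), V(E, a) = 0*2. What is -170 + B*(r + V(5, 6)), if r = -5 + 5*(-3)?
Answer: -170 - 20*√5 ≈ -214.72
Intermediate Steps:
V(E, a) = 0
B = √5 (B = 5/(√5) = 5*(√5/5) = √5 ≈ 2.2361)
r = -20 (r = -5 - 15 = -20)
-170 + B*(r + V(5, 6)) = -170 + √5*(-20 + 0) = -170 + √5*(-20) = -170 - 20*√5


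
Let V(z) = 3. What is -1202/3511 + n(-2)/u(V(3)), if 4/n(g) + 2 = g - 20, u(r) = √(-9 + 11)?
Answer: -1202/3511 - √2/12 ≈ -0.46020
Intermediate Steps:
u(r) = √2
n(g) = 4/(-22 + g) (n(g) = 4/(-2 + (g - 20)) = 4/(-2 + (-20 + g)) = 4/(-22 + g))
-1202/3511 + n(-2)/u(V(3)) = -1202/3511 + (4/(-22 - 2))/(√2) = -1202*1/3511 + (4/(-24))*(√2/2) = -1202/3511 + (4*(-1/24))*(√2/2) = -1202/3511 - √2/12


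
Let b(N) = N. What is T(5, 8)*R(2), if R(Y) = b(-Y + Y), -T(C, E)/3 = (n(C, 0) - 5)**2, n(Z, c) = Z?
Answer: 0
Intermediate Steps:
T(C, E) = -3*(-5 + C)**2 (T(C, E) = -3*(C - 5)**2 = -3*(-5 + C)**2)
R(Y) = 0 (R(Y) = -Y + Y = 0)
T(5, 8)*R(2) = -3*(-5 + 5)**2*0 = -3*0**2*0 = -3*0*0 = 0*0 = 0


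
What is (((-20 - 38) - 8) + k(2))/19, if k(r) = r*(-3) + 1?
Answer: -71/19 ≈ -3.7368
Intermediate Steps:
k(r) = 1 - 3*r (k(r) = -3*r + 1 = 1 - 3*r)
(((-20 - 38) - 8) + k(2))/19 = (((-20 - 38) - 8) + (1 - 3*2))/19 = ((-58 - 8) + (1 - 6))/19 = (-66 - 5)/19 = (1/19)*(-71) = -71/19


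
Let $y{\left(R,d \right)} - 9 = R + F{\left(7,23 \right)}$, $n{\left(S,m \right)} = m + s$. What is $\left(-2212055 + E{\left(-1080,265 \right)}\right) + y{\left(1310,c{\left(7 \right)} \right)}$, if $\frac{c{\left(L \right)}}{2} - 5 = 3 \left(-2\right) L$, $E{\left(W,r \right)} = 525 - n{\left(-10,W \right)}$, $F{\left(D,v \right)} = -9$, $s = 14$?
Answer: $-2209154$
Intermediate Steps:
$n{\left(S,m \right)} = 14 + m$ ($n{\left(S,m \right)} = m + 14 = 14 + m$)
$E{\left(W,r \right)} = 511 - W$ ($E{\left(W,r \right)} = 525 - \left(14 + W\right) = 511 - W$)
$c{\left(L \right)} = 10 - 12 L$ ($c{\left(L \right)} = 10 + 2 \cdot 3 \left(-2\right) L = 10 + 2 \left(- 6 L\right) = 10 - 12 L$)
$y{\left(R,d \right)} = R$ ($y{\left(R,d \right)} = 9 + \left(R - 9\right) = 9 + \left(-9 + R\right) = R$)
$\left(-2212055 + E{\left(-1080,265 \right)}\right) + y{\left(1310,c{\left(7 \right)} \right)} = \left(-2212055 + \left(511 - -1080\right)\right) + 1310 = \left(-2212055 + \left(511 + 1080\right)\right) + 1310 = \left(-2212055 + 1591\right) + 1310 = -2210464 + 1310 = -2209154$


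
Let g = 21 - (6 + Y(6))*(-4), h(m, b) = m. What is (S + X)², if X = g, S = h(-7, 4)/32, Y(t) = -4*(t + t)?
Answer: 22193521/1024 ≈ 21673.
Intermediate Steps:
Y(t) = -8*t
S = -7/32 ≈ -0.21875
g = -147 (g = 21 - (6 - 8*6)*(-4) = 21 - (6 - 48)*(-4) = 21 - (-42)*(-4) = 21 - 1*168 = 21 - 168 = -147)
X = -147
(S + X)² = (-7/32 - 147)² = (-4711/32)² = 22193521/1024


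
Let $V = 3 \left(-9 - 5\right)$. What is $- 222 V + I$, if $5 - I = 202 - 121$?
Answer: $9248$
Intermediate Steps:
$I = -76$ ($I = 5 - \left(202 - 121\right) = 5 - 81 = -76$)
$V = -42$ ($V = 3 \left(-14\right) = -42$)
$- 222 V + I = \left(-222\right) \left(-42\right) - 76 = 9324 - 76 = 9248$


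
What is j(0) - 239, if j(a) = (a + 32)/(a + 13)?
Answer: -3075/13 ≈ -236.54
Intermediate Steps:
j(a) = (32 + a)/(13 + a)
j(0) - 239 = (32 + 0)/(13 + 0) - 239 = 32/13 - 239 = -3075/13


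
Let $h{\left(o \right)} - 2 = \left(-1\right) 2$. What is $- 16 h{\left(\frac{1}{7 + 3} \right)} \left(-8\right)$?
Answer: $0$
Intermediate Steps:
$h{\left(o \right)} = 0$ ($h{\left(o \right)} = 2 - 2 = 0$)
$- 16 h{\left(\frac{1}{7 + 3} \right)} \left(-8\right) = \left(-16\right) 0 \left(-8\right) = 0 \left(-8\right) = 0$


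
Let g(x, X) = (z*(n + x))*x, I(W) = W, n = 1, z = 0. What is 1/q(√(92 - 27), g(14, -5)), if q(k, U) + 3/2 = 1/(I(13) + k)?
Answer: -143/196 + √65/196 ≈ -0.68846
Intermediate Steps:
g(x, X) = 0 (g(x, X) = (0*(1 + x))*x = 0*x = 0)
q(k, U) = -3/2 + 1/(13 + k)
1/q(√(92 - 27), g(14, -5)) = 1/((-37 - 3*√(92 - 27))/(2*(13 + √(92 - 27)))) = 1/((-37 - 3*√65)/(2*(13 + √65))) = 2*(13 + √65)/(-37 - 3*√65)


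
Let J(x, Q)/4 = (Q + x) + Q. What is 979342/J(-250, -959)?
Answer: -489671/4336 ≈ -112.93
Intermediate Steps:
J(x, Q) = 4*x + 8*Q (J(x, Q) = 4*((Q + x) + Q) = 4*(x + 2*Q) = 4*x + 8*Q)
979342/J(-250, -959) = 979342/(4*(-250) + 8*(-959)) = 979342/(-1000 - 7672) = 979342/(-8672) = 979342*(-1/8672) = -489671/4336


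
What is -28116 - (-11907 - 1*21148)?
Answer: 4939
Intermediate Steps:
-28116 - (-11907 - 1*21148) = -28116 - (-11907 - 21148) = -28116 - 1*(-33055) = -28116 + 33055 = 4939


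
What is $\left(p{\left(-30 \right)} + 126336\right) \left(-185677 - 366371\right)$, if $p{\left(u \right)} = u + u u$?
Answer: $-70223817888$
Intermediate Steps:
$p{\left(u \right)} = u + u^{2}$
$\left(p{\left(-30 \right)} + 126336\right) \left(-185677 - 366371\right) = \left(- 30 \left(1 - 30\right) + 126336\right) \left(-185677 - 366371\right) = \left(\left(-30\right) \left(-29\right) + 126336\right) \left(-552048\right) = \left(870 + 126336\right) \left(-552048\right) = 127206 \left(-552048\right) = -70223817888$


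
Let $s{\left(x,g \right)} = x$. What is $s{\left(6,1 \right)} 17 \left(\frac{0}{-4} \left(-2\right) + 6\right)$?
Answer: $612$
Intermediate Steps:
$s{\left(6,1 \right)} 17 \left(\frac{0}{-4} \left(-2\right) + 6\right) = 6 \cdot 17 \left(\frac{0}{-4} \left(-2\right) + 6\right) = 102 \left(0 \left(- \frac{1}{4}\right) \left(-2\right) + 6\right) = 102 \left(0 \left(-2\right) + 6\right) = 102 \left(0 + 6\right) = 102 \cdot 6 = 612$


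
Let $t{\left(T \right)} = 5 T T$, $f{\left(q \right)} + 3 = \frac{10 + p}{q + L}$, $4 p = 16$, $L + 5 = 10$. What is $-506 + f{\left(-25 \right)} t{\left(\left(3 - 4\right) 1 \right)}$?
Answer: $- \frac{1049}{2} \approx -524.5$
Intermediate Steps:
$L = 5$ ($L = -5 + 10 = 5$)
$p = 4$ ($p = \frac{1}{4} \cdot 16 = 4$)
$f{\left(q \right)} = -3 + \frac{14}{5 + q}$ ($f{\left(q \right)} = -3 + \frac{10 + 4}{q + 5} = -3 + \frac{14}{5 + q}$)
$t{\left(T \right)} = 5 T^{2}$
$-506 + f{\left(-25 \right)} t{\left(\left(3 - 4\right) 1 \right)} = -506 + \frac{-1 - -75}{5 - 25} \cdot 5 \left(\left(3 - 4\right) 1\right)^{2} = -506 + \frac{-1 + 75}{-20} \cdot 5 \left(\left(-1\right) 1\right)^{2} = -506 + \left(- \frac{1}{20}\right) 74 \cdot 5 \left(-1\right)^{2} = -506 - \frac{37 \cdot 5 \cdot 1}{10} = -506 - \frac{37}{2} = - \frac{1049}{2}$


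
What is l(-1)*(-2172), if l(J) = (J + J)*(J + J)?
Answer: -8688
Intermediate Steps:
l(J) = 4*J**2 (l(J) = (2*J)*(2*J) = 4*J**2)
l(-1)*(-2172) = (4*(-1)**2)*(-2172) = (4*1)*(-2172) = 4*(-2172) = -8688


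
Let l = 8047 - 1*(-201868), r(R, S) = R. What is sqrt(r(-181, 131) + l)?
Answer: sqrt(209734) ≈ 457.97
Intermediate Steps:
l = 209915 (l = 8047 + 201868 = 209915)
sqrt(r(-181, 131) + l) = sqrt(-181 + 209915) = sqrt(209734)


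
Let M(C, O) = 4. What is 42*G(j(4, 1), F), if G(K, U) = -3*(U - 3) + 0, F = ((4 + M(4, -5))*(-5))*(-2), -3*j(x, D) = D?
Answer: -9702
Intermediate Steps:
j(x, D) = -D/3
F = 80 (F = ((4 + 4)*(-5))*(-2) = (8*(-5))*(-2) = -40*(-2) = 80)
G(K, U) = 9 - 3*U (G(K, U) = -3*(-3 + U) + 0 = (9 - 3*U) + 0 = 9 - 3*U)
42*G(j(4, 1), F) = 42*(9 - 3*80) = 42*(9 - 240) = 42*(-231) = -9702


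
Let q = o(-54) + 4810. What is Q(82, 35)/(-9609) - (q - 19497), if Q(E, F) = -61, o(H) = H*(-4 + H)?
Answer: 111032056/9609 ≈ 11555.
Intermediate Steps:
q = 7942 (q = -54*(-4 - 54) + 4810 = -54*(-58) + 4810 = 3132 + 4810 = 7942)
Q(82, 35)/(-9609) - (q - 19497) = -61/(-9609) - (7942 - 19497) = -61*(-1/9609) - 1*(-11555) = 61/9609 + 11555 = 111032056/9609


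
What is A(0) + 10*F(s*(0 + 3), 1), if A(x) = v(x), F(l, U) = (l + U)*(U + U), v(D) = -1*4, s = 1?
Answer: 76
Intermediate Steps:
v(D) = -4
F(l, U) = 2*U*(U + l) (F(l, U) = (U + l)*(2*U) = 2*U*(U + l))
A(x) = -4
A(0) + 10*F(s*(0 + 3), 1) = -4 + 10*(2*1*(1 + 1*(0 + 3))) = -4 + 10*(2*1*(1 + 1*3)) = -4 + 10*(2*1*(1 + 3)) = -4 + 10*(2*1*4) = -4 + 10*8 = -4 + 80 = 76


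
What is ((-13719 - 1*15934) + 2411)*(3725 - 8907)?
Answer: 141168044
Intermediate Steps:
((-13719 - 1*15934) + 2411)*(3725 - 8907) = ((-13719 - 15934) + 2411)*(-5182) = (-29653 + 2411)*(-5182) = -27242*(-5182) = 141168044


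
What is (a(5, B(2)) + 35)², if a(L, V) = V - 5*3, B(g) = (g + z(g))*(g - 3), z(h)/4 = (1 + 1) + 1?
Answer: 36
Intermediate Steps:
z(h) = 12 (z(h) = 4*((1 + 1) + 1) = 4*(2 + 1) = 4*3 = 12)
B(g) = (-3 + g)*(12 + g) (B(g) = (g + 12)*(g - 3) = (12 + g)*(-3 + g) = (-3 + g)*(12 + g))
a(L, V) = -15 + V (a(L, V) = V - 15 = -15 + V)
(a(5, B(2)) + 35)² = ((-15 + (-36 + 2² + 9*2)) + 35)² = ((-15 + (-36 + 4 + 18)) + 35)² = ((-15 - 14) + 35)² = (-29 + 35)² = 6² = 36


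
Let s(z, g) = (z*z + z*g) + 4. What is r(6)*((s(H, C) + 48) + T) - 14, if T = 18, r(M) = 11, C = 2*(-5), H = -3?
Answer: 1185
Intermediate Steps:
C = -10
s(z, g) = 4 + z² + g*z (s(z, g) = (z² + g*z) + 4 = 4 + z² + g*z)
r(6)*((s(H, C) + 48) + T) - 14 = 11*(((4 + (-3)² - 10*(-3)) + 48) + 18) - 14 = 11*(((4 + 9 + 30) + 48) + 18) - 14 = 11*((43 + 48) + 18) - 14 = 11*(91 + 18) - 14 = 11*109 - 14 = 1199 - 14 = 1185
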